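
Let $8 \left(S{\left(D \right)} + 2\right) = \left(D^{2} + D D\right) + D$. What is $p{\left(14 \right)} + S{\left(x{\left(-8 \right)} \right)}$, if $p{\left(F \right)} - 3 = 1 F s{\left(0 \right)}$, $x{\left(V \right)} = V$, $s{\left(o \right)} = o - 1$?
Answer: $2$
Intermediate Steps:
$s{\left(o \right)} = -1 + o$ ($s{\left(o \right)} = o - 1 = -1 + o$)
$p{\left(F \right)} = 3 - F$ ($p{\left(F \right)} = 3 + 1 F \left(-1 + 0\right) = 3 + F \left(-1\right) = 3 - F$)
$S{\left(D \right)} = -2 + \frac{D^{2}}{4} + \frac{D}{8}$ ($S{\left(D \right)} = -2 + \frac{\left(D^{2} + D D\right) + D}{8} = -2 + \frac{\left(D^{2} + D^{2}\right) + D}{8} = -2 + \frac{2 D^{2} + D}{8} = -2 + \frac{D + 2 D^{2}}{8} = -2 + \left(\frac{D^{2}}{4} + \frac{D}{8}\right) = -2 + \frac{D^{2}}{4} + \frac{D}{8}$)
$p{\left(14 \right)} + S{\left(x{\left(-8 \right)} \right)} = \left(3 - 14\right) + \left(-2 + \frac{\left(-8\right)^{2}}{4} + \frac{1}{8} \left(-8\right)\right) = \left(3 - 14\right) - -13 = -11 - -13 = -11 + 13 = 2$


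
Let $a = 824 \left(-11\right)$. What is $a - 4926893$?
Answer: $-4935957$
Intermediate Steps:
$a = -9064$
$a - 4926893 = -9064 - 4926893 = -4935957$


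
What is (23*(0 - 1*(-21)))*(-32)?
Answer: -15456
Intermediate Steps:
(23*(0 - 1*(-21)))*(-32) = (23*(0 + 21))*(-32) = (23*21)*(-32) = 483*(-32) = -15456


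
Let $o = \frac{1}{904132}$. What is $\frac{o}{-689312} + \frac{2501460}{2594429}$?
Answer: $\frac{1558982507351694211}{1616923487712247936} \approx 0.96417$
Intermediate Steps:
$o = \frac{1}{904132} \approx 1.106 \cdot 10^{-6}$
$\frac{o}{-689312} + \frac{2501460}{2594429} = \frac{1}{904132 \left(-689312\right)} + \frac{2501460}{2594429} = \frac{1}{904132} \left(- \frac{1}{689312}\right) + 2501460 \cdot \frac{1}{2594429} = - \frac{1}{623229037184} + \frac{2501460}{2594429} = \frac{1558982507351694211}{1616923487712247936}$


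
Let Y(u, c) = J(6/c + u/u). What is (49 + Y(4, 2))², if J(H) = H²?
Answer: 4225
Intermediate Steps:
Y(u, c) = (1 + 6/c)² (Y(u, c) = (6/c + u/u)² = (6/c + 1)² = (1 + 6/c)²)
(49 + Y(4, 2))² = (49 + (6 + 2)²/2²)² = (49 + (¼)*8²)² = (49 + (¼)*64)² = (49 + 16)² = 65² = 4225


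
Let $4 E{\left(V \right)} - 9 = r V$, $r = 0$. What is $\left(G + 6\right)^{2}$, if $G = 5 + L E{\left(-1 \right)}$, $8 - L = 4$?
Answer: $400$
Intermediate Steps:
$L = 4$ ($L = 8 - 4 = 4$)
$E{\left(V \right)} = \frac{9}{4}$ ($E{\left(V \right)} = \frac{9}{4} + \frac{0 V}{4} = \frac{9}{4} + \frac{1}{4} \cdot 0 = \frac{9}{4} + 0 = \frac{9}{4}$)
$G = 14$ ($G = 5 + 4 \cdot \frac{9}{4} = 5 + 9 = 14$)
$\left(G + 6\right)^{2} = \left(14 + 6\right)^{2} = 20^{2} = 400$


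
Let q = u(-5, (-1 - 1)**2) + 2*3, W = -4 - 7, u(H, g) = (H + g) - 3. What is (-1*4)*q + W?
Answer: -19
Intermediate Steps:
u(H, g) = -3 + H + g
W = -11
q = 2 (q = (-3 - 5 + (-1 - 1)**2) + 2*3 = (-3 - 5 + (-2)**2) + 6 = (-3 - 5 + 4) + 6 = -4 + 6 = 2)
(-1*4)*q + W = -1*4*2 - 11 = -4*2 - 11 = -8 - 11 = -19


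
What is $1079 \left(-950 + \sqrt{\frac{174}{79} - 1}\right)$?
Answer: $-1025050 + \frac{1079 \sqrt{7505}}{79} \approx -1.0239 \cdot 10^{6}$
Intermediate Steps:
$1079 \left(-950 + \sqrt{\frac{174}{79} - 1}\right) = 1079 \left(-950 + \sqrt{\frac{95}{79}}\right) = 1079 \left(-950 + \frac{\sqrt{7505}}{79}\right) = -1025050 + \frac{1079 \sqrt{7505}}{79}$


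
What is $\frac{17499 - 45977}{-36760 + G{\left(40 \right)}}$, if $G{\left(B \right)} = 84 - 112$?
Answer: $\frac{14239}{18394} \approx 0.77411$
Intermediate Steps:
$G{\left(B \right)} = -28$ ($G{\left(B \right)} = 84 - 112 = -28$)
$\frac{17499 - 45977}{-36760 + G{\left(40 \right)}} = \frac{17499 - 45977}{-36760 - 28} = - \frac{28478}{-36788} = \left(-28478\right) \left(- \frac{1}{36788}\right) = \frac{14239}{18394}$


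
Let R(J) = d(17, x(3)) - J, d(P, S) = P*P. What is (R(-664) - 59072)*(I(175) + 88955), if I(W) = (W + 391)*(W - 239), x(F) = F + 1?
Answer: -3064672989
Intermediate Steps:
x(F) = 1 + F
d(P, S) = P²
R(J) = 289 - J (R(J) = 17² - J = 289 - J)
I(W) = (-239 + W)*(391 + W) (I(W) = (391 + W)*(-239 + W) = (-239 + W)*(391 + W))
(R(-664) - 59072)*(I(175) + 88955) = ((289 - 1*(-664)) - 59072)*((-93449 + 175² + 152*175) + 88955) = ((289 + 664) - 59072)*((-93449 + 30625 + 26600) + 88955) = (953 - 59072)*(-36224 + 88955) = -58119*52731 = -3064672989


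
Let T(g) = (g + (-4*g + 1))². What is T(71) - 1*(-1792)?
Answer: 46736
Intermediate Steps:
T(g) = (1 - 3*g)² (T(g) = (g + (1 - 4*g))² = (1 - 3*g)²)
T(71) - 1*(-1792) = (-1 + 3*71)² - 1*(-1792) = (-1 + 213)² + 1792 = 212² + 1792 = 44944 + 1792 = 46736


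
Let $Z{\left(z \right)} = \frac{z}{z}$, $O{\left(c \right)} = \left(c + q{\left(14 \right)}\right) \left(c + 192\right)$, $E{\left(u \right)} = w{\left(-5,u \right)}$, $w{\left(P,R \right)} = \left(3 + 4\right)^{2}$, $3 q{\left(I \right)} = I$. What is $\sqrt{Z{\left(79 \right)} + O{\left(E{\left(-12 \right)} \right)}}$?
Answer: $\frac{2 \sqrt{29103}}{3} \approx 113.73$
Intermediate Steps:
$q{\left(I \right)} = \frac{I}{3}$
$w{\left(P,R \right)} = 49$ ($w{\left(P,R \right)} = 7^{2} = 49$)
$E{\left(u \right)} = 49$
$O{\left(c \right)} = \left(192 + c\right) \left(\frac{14}{3} + c\right)$ ($O{\left(c \right)} = \left(c + \frac{1}{3} \cdot 14\right) \left(c + 192\right) = \left(c + \frac{14}{3}\right) \left(192 + c\right) = \left(\frac{14}{3} + c\right) \left(192 + c\right) = \left(192 + c\right) \left(\frac{14}{3} + c\right)$)
$Z{\left(z \right)} = 1$
$\sqrt{Z{\left(79 \right)} + O{\left(E{\left(-12 \right)} \right)}} = \sqrt{1 + \left(896 + 49^{2} + \frac{590}{3} \cdot 49\right)} = \sqrt{1 + \left(896 + 2401 + \frac{28910}{3}\right)} = \sqrt{1 + \frac{38801}{3}} = \sqrt{\frac{38804}{3}} = \frac{2 \sqrt{29103}}{3}$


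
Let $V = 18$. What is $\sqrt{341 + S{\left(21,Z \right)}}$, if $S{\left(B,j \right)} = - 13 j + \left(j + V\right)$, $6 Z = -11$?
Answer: $\sqrt{381} \approx 19.519$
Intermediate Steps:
$Z = - \frac{11}{6}$ ($Z = \frac{1}{6} \left(-11\right) = - \frac{11}{6} \approx -1.8333$)
$S{\left(B,j \right)} = 18 - 12 j$ ($S{\left(B,j \right)} = - 13 j + \left(j + 18\right) = - 13 j + \left(18 + j\right) = 18 - 12 j$)
$\sqrt{341 + S{\left(21,Z \right)}} = \sqrt{341 + \left(18 - -22\right)} = \sqrt{341 + \left(18 + 22\right)} = \sqrt{341 + 40} = \sqrt{381}$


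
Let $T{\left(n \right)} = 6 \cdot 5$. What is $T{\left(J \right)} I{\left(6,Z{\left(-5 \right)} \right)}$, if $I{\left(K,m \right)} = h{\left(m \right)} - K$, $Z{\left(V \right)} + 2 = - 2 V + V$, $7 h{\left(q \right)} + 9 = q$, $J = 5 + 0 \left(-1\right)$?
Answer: $- \frac{1440}{7} \approx -205.71$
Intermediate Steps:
$J = 5$ ($J = 5 + 0 = 5$)
$T{\left(n \right)} = 30$
$h{\left(q \right)} = - \frac{9}{7} + \frac{q}{7}$
$Z{\left(V \right)} = -2 - V$ ($Z{\left(V \right)} = -2 + \left(- 2 V + V\right) = -2 - V$)
$I{\left(K,m \right)} = - \frac{9}{7} - K + \frac{m}{7}$ ($I{\left(K,m \right)} = \left(- \frac{9}{7} + \frac{m}{7}\right) - K = - \frac{9}{7} - K + \frac{m}{7}$)
$T{\left(J \right)} I{\left(6,Z{\left(-5 \right)} \right)} = 30 \left(- \frac{9}{7} - 6 + \frac{-2 - -5}{7}\right) = 30 \left(- \frac{9}{7} - 6 + \frac{-2 + 5}{7}\right) = 30 \left(- \frac{9}{7} - 6 + \frac{1}{7} \cdot 3\right) = 30 \left(- \frac{9}{7} - 6 + \frac{3}{7}\right) = 30 \left(- \frac{48}{7}\right) = - \frac{1440}{7}$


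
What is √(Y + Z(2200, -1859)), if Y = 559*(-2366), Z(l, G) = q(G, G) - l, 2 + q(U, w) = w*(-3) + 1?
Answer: I*√1319218 ≈ 1148.6*I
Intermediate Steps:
q(U, w) = -1 - 3*w (q(U, w) = -2 + (w*(-3) + 1) = -2 + (-3*w + 1) = -2 + (1 - 3*w) = -1 - 3*w)
Z(l, G) = -1 - l - 3*G (Z(l, G) = (-1 - 3*G) - l = -1 - l - 3*G)
Y = -1322594
√(Y + Z(2200, -1859)) = √(-1322594 + (-1 - 1*2200 - 3*(-1859))) = √(-1322594 + (-1 - 2200 + 5577)) = √(-1322594 + 3376) = √(-1319218) = I*√1319218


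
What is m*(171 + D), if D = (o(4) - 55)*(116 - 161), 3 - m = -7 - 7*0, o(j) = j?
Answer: 24660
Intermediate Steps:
m = 10 (m = 3 - (-7 - 7*0) = 3 - (-7 + 0) = 3 - 1*(-7) = 3 + 7 = 10)
D = 2295 (D = (4 - 55)*(116 - 161) = -51*(-45) = 2295)
m*(171 + D) = 10*(171 + 2295) = 10*2466 = 24660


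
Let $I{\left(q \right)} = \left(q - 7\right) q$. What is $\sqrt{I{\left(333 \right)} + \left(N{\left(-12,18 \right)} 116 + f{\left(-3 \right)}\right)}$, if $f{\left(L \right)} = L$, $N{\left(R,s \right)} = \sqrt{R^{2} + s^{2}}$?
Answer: $\sqrt{108555 + 696 \sqrt{13}} \approx 333.26$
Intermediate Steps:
$I{\left(q \right)} = q \left(-7 + q\right)$ ($I{\left(q \right)} = \left(-7 + q\right) q = q \left(-7 + q\right)$)
$\sqrt{I{\left(333 \right)} + \left(N{\left(-12,18 \right)} 116 + f{\left(-3 \right)}\right)} = \sqrt{333 \left(-7 + 333\right) - \left(3 - \sqrt{\left(-12\right)^{2} + 18^{2}} \cdot 116\right)} = \sqrt{333 \cdot 326 - \left(3 - \sqrt{144 + 324} \cdot 116\right)} = \sqrt{108558 - \left(3 - \sqrt{468} \cdot 116\right)} = \sqrt{108558 - \left(3 - 6 \sqrt{13} \cdot 116\right)} = \sqrt{108558 - \left(3 - 696 \sqrt{13}\right)} = \sqrt{108555 + 696 \sqrt{13}}$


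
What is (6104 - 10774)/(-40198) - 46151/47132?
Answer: -817535729/947306068 ≈ -0.86301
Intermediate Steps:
(6104 - 10774)/(-40198) - 46151/47132 = -4670*(-1/40198) - 46151*1/47132 = 2335/20099 - 46151/47132 = -817535729/947306068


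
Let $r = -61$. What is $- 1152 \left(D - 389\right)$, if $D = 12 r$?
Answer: $1291392$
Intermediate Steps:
$D = -732$ ($D = 12 \left(-61\right) = -732$)
$- 1152 \left(D - 389\right) = - 1152 \left(-732 - 389\right) = \left(-1152\right) \left(-1121\right) = 1291392$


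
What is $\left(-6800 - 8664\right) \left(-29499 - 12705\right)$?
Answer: $652642656$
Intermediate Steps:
$\left(-6800 - 8664\right) \left(-29499 - 12705\right) = \left(-15464\right) \left(-42204\right) = 652642656$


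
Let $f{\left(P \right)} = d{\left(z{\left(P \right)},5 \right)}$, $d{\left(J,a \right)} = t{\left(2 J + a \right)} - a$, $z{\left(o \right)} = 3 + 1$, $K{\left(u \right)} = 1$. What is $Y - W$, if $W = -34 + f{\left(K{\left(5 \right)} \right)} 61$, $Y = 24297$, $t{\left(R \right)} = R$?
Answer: $23843$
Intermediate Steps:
$z{\left(o \right)} = 4$
$d{\left(J,a \right)} = 2 J$ ($d{\left(J,a \right)} = \left(2 J + a\right) - a = \left(a + 2 J\right) - a = 2 J$)
$f{\left(P \right)} = 8$ ($f{\left(P \right)} = 2 \cdot 4 = 8$)
$W = 454$ ($W = -34 + 8 \cdot 61 = -34 + 488 = 454$)
$Y - W = 24297 - 454 = 23843$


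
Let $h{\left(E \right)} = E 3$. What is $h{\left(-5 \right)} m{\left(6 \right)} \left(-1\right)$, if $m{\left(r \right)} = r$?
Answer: $90$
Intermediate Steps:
$h{\left(E \right)} = 3 E$
$h{\left(-5 \right)} m{\left(6 \right)} \left(-1\right) = 3 \left(-5\right) 6 \left(-1\right) = \left(-15\right) \left(-6\right) = 90$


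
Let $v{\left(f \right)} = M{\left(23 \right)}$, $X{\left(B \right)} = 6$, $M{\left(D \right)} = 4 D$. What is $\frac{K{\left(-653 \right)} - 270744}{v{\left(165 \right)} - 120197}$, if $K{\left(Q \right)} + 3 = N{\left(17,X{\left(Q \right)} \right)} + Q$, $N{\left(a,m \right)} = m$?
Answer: $\frac{271394}{120105} \approx 2.2596$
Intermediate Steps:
$v{\left(f \right)} = 92$ ($v{\left(f \right)} = 4 \cdot 23 = 92$)
$K{\left(Q \right)} = 3 + Q$ ($K{\left(Q \right)} = -3 + \left(6 + Q\right) = 3 + Q$)
$\frac{K{\left(-653 \right)} - 270744}{v{\left(165 \right)} - 120197} = \frac{\left(3 - 653\right) - 270744}{92 - 120197} = \frac{-650 - 270744}{-120105} = \left(-271394\right) \left(- \frac{1}{120105}\right) = \frac{271394}{120105}$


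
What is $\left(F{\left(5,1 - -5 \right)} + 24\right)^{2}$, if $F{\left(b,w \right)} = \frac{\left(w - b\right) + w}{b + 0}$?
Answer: $\frac{16129}{25} \approx 645.16$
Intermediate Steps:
$F{\left(b,w \right)} = \frac{- b + 2 w}{b}$
$\left(F{\left(5,1 - -5 \right)} + 24\right)^{2} = \left(\frac{\left(-1\right) 5 + 2 \left(1 - -5\right)}{5} + 24\right)^{2} = \left(\frac{-5 + 2 \left(1 + 5\right)}{5} + 24\right)^{2} = \left(\frac{-5 + 2 \cdot 6}{5} + 24\right)^{2} = \left(\frac{-5 + 12}{5} + 24\right)^{2} = \left(\frac{1}{5} \cdot 7 + 24\right)^{2} = \left(\frac{7}{5} + 24\right)^{2} = \left(\frac{127}{5}\right)^{2} = \frac{16129}{25}$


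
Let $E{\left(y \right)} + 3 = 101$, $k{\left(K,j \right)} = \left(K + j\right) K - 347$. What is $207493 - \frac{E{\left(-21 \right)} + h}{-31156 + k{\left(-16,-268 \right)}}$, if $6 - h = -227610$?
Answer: $\frac{5594031501}{26959} \approx 2.075 \cdot 10^{5}$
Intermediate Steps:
$h = 227616$ ($h = 6 - -227610 = 6 + 227610 = 227616$)
$k{\left(K,j \right)} = -347 + K \left(K + j\right)$ ($k{\left(K,j \right)} = K \left(K + j\right) - 347 = -347 + K \left(K + j\right)$)
$E{\left(y \right)} = 98$ ($E{\left(y \right)} = -3 + 101 = 98$)
$207493 - \frac{E{\left(-21 \right)} + h}{-31156 + k{\left(-16,-268 \right)}} = 207493 - \frac{98 + 227616}{-31156 - \left(-3941 - 256\right)} = 207493 - \frac{227714}{-31156 + \left(-347 + 256 + 4288\right)} = 207493 - \frac{227714}{-31156 + 4197} = 207493 - \frac{227714}{-26959} = 207493 - 227714 \left(- \frac{1}{26959}\right) = 207493 - - \frac{227714}{26959} = 207493 + \frac{227714}{26959} = \frac{5594031501}{26959}$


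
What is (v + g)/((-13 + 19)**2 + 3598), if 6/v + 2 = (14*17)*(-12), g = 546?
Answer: 780231/5192986 ≈ 0.15025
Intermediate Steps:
v = -3/1429 (v = 6/(-2 + (14*17)*(-12)) = 6/(-2 + 238*(-12)) = 6/(-2 - 2856) = 6/(-2858) = 6*(-1/2858) = -3/1429 ≈ -0.0020994)
(v + g)/((-13 + 19)**2 + 3598) = (-3/1429 + 546)/((-13 + 19)**2 + 3598) = 780231/(1429*(6**2 + 3598)) = 780231/(1429*(36 + 3598)) = (780231/1429)/3634 = (780231/1429)*(1/3634) = 780231/5192986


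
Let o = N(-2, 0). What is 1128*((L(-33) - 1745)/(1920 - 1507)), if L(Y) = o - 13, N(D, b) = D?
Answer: -1985280/413 ≈ -4807.0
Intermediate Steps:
o = -2
L(Y) = -15 (L(Y) = -2 - 13 = -15)
1128*((L(-33) - 1745)/(1920 - 1507)) = 1128*((-15 - 1745)/(1920 - 1507)) = 1128*(-1760/413) = -1985280/413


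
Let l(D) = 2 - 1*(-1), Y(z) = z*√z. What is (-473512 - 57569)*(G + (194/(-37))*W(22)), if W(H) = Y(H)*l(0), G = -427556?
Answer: 227066868036 + 6799961124*√22/37 ≈ 2.2793e+11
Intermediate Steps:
Y(z) = z^(3/2)
l(D) = 3 (l(D) = 2 + 1 = 3)
W(H) = 3*H^(3/2) (W(H) = H^(3/2)*3 = 3*H^(3/2))
(-473512 - 57569)*(G + (194/(-37))*W(22)) = (-473512 - 57569)*(-427556 + (194/(-37))*(3*22^(3/2))) = -531081*(-427556 + (194*(-1/37))*(3*(22*√22))) = -531081*(-427556 - 12804*√22/37) = 227066868036 + 6799961124*√22/37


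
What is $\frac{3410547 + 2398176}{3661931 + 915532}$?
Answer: $\frac{1936241}{1525821} \approx 1.269$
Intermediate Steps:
$\frac{3410547 + 2398176}{3661931 + 915532} = \frac{5808723}{4577463} = 5808723 \cdot \frac{1}{4577463} = \frac{1936241}{1525821}$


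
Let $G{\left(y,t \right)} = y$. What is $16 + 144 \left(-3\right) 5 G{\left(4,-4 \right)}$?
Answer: $-8624$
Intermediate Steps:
$16 + 144 \left(-3\right) 5 G{\left(4,-4 \right)} = 16 + 144 \left(-3\right) 5 \cdot 4 = 16 + 144 \left(\left(-15\right) 4\right) = 16 + 144 \left(-60\right) = 16 - 8640 = -8624$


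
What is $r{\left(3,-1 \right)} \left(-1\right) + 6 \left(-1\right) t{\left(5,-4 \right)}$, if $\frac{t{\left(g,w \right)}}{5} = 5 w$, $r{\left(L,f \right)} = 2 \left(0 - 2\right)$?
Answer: $604$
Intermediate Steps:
$r{\left(L,f \right)} = -4$ ($r{\left(L,f \right)} = 2 \left(-2\right) = -4$)
$t{\left(g,w \right)} = 25 w$ ($t{\left(g,w \right)} = 5 \cdot 5 w = 25 w$)
$r{\left(3,-1 \right)} \left(-1\right) + 6 \left(-1\right) t{\left(5,-4 \right)} = \left(-4\right) \left(-1\right) + 6 \left(-1\right) 25 \left(-4\right) = 4 - -600 = 4 + 600 = 604$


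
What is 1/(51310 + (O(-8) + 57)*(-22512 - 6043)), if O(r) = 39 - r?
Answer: -1/2918410 ≈ -3.4265e-7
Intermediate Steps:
1/(51310 + (O(-8) + 57)*(-22512 - 6043)) = 1/(51310 + ((39 - 1*(-8)) + 57)*(-22512 - 6043)) = 1/(51310 + ((39 + 8) + 57)*(-28555)) = 1/(51310 + (47 + 57)*(-28555)) = 1/(51310 + 104*(-28555)) = 1/(51310 - 2969720) = 1/(-2918410) = -1/2918410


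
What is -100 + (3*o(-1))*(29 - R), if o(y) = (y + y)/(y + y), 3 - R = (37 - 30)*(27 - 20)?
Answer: 125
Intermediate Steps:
R = -46 (R = 3 - (37 - 30)*(27 - 20) = 3 - 7*7 = 3 - 1*49 = 3 - 49 = -46)
o(y) = 1 (o(y) = (2*y)/((2*y)) = (2*y)*(1/(2*y)) = 1)
-100 + (3*o(-1))*(29 - R) = -100 + (3*1)*(29 - 1*(-46)) = -100 + 3*(29 + 46) = -100 + 3*75 = -100 + 225 = 125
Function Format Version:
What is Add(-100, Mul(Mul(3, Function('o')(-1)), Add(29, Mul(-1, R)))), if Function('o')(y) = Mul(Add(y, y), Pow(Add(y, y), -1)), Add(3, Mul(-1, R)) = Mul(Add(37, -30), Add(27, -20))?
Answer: 125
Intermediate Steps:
R = -46 (R = Add(3, Mul(-1, Mul(Add(37, -30), Add(27, -20)))) = Add(3, Mul(-1, Mul(7, 7))) = Add(3, Mul(-1, 49)) = Add(3, -49) = -46)
Function('o')(y) = 1 (Function('o')(y) = Mul(Mul(2, y), Pow(Mul(2, y), -1)) = Mul(Mul(2, y), Mul(Rational(1, 2), Pow(y, -1))) = 1)
Add(-100, Mul(Mul(3, Function('o')(-1)), Add(29, Mul(-1, R)))) = Add(-100, Mul(Mul(3, 1), Add(29, Mul(-1, -46)))) = Add(-100, Mul(3, Add(29, 46))) = Add(-100, Mul(3, 75)) = Add(-100, 225) = 125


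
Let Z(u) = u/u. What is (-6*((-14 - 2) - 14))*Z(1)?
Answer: 180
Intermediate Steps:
Z(u) = 1
(-6*((-14 - 2) - 14))*Z(1) = -6*((-14 - 2) - 14)*1 = -6*(-16 - 14)*1 = -6*(-30)*1 = 180*1 = 180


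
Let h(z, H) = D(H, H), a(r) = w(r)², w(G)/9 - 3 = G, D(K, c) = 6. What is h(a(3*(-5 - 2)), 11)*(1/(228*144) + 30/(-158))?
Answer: -492401/432288 ≈ -1.1391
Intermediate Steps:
w(G) = 27 + 9*G
a(r) = (27 + 9*r)²
h(z, H) = 6
h(a(3*(-5 - 2)), 11)*(1/(228*144) + 30/(-158)) = 6*(1/(228*144) + 30/(-158)) = 6*((1/228)*(1/144) + 30*(-1/158)) = 6*(1/32832 - 15/79) = 6*(-492401/2593728) = -492401/432288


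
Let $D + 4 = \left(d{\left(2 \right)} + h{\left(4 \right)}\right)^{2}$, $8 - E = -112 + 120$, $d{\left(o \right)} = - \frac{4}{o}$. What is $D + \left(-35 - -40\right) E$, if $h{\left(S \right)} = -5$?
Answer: $45$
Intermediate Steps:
$E = 0$ ($E = 8 - \left(-112 + 120\right) = 8 - 8 = 0$)
$D = 45$ ($D = -4 + \left(- \frac{4}{2} - 5\right)^{2} = -4 + \left(\left(-4\right) \frac{1}{2} - 5\right)^{2} = -4 + \left(-2 - 5\right)^{2} = -4 + \left(-7\right)^{2} = -4 + 49 = 45$)
$D + \left(-35 - -40\right) E = 45 + \left(-35 - -40\right) 0 = 45 + \left(-35 + 40\right) 0 = 45 + 5 \cdot 0 = 45 + 0 = 45$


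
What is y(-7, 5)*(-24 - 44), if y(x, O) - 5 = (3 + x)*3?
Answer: 476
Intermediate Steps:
y(x, O) = 14 + 3*x (y(x, O) = 5 + (3 + x)*3 = 5 + (9 + 3*x) = 14 + 3*x)
y(-7, 5)*(-24 - 44) = (14 + 3*(-7))*(-24 - 44) = (14 - 21)*(-68) = -7*(-68) = 476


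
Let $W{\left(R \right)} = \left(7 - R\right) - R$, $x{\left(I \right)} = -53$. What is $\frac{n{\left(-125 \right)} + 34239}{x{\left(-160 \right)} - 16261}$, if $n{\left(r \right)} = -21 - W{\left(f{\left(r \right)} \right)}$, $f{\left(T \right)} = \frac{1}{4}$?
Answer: $- \frac{68423}{32628} \approx -2.0971$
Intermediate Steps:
$f{\left(T \right)} = \frac{1}{4}$
$W{\left(R \right)} = 7 - 2 R$
$n{\left(r \right)} = - \frac{55}{2}$ ($n{\left(r \right)} = -21 - \left(7 - \frac{1}{2}\right) = -21 - \frac{13}{2} = - \frac{55}{2}$)
$\frac{n{\left(-125 \right)} + 34239}{x{\left(-160 \right)} - 16261} = \frac{- \frac{55}{2} + 34239}{-53 - 16261} = \frac{68423}{2 \left(-16314\right)} = \frac{68423}{2} \left(- \frac{1}{16314}\right) = - \frac{68423}{32628}$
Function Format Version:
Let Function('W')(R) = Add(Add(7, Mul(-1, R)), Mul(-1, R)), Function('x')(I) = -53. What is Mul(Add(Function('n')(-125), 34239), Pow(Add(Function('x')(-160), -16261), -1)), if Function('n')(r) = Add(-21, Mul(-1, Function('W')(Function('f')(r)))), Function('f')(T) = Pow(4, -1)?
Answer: Rational(-68423, 32628) ≈ -2.0971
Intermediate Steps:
Function('f')(T) = Rational(1, 4)
Function('W')(R) = Add(7, Mul(-2, R))
Function('n')(r) = Rational(-55, 2) (Function('n')(r) = Add(-21, Mul(-1, Add(7, Mul(-2, Rational(1, 4))))) = Add(-21, Mul(-1, Add(7, Rational(-1, 2)))) = Add(-21, Mul(-1, Rational(13, 2))) = Add(-21, Rational(-13, 2)) = Rational(-55, 2))
Mul(Add(Function('n')(-125), 34239), Pow(Add(Function('x')(-160), -16261), -1)) = Mul(Add(Rational(-55, 2), 34239), Pow(Add(-53, -16261), -1)) = Mul(Rational(68423, 2), Pow(-16314, -1)) = Mul(Rational(68423, 2), Rational(-1, 16314)) = Rational(-68423, 32628)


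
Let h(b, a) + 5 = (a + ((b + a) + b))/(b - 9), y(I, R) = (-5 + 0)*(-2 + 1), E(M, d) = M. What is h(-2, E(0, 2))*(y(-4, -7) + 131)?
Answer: -6936/11 ≈ -630.54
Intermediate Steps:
y(I, R) = 5 (y(I, R) = -5*(-1) = 5)
h(b, a) = -5 + (2*a + 2*b)/(-9 + b) (h(b, a) = -5 + (a + ((b + a) + b))/(b - 9) = -5 + (a + ((a + b) + b))/(-9 + b) = -5 + (a + (a + 2*b))/(-9 + b) = -5 + (2*a + 2*b)/(-9 + b))
h(-2, E(0, 2))*(y(-4, -7) + 131) = ((45 - 3*(-2) + 2*0)/(-9 - 2))*(5 + 131) = ((45 + 6 + 0)/(-11))*136 = -1/11*51*136 = -51/11*136 = -6936/11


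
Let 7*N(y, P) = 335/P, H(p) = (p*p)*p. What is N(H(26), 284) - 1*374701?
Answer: -744905253/1988 ≈ -3.7470e+5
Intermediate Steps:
H(p) = p³ (H(p) = p²*p = p³)
N(y, P) = 335/(7*P) (N(y, P) = (335/P)/7 = 335/(7*P))
N(H(26), 284) - 1*374701 = (335/7)/284 - 1*374701 = (335/7)*(1/284) - 374701 = 335/1988 - 374701 = -744905253/1988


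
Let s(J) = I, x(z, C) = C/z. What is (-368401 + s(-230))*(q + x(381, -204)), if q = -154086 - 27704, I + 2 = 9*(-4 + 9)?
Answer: 8504427752484/127 ≈ 6.6964e+10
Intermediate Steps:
I = 43 (I = -2 + 9*(-4 + 9) = -2 + 9*5 = -2 + 45 = 43)
q = -181790
s(J) = 43
(-368401 + s(-230))*(q + x(381, -204)) = (-368401 + 43)*(-181790 - 204/381) = -368358*(-181790 - 204*1/381) = -368358*(-181790 - 68/127) = -368358*(-23087398/127) = 8504427752484/127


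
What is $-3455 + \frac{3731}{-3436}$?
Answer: $- \frac{11875111}{3436} \approx -3456.1$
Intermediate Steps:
$-3455 + \frac{3731}{-3436} = -3455 + 3731 \left(- \frac{1}{3436}\right) = -3455 - \frac{3731}{3436} = - \frac{11875111}{3436}$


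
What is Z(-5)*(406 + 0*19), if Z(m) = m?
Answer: -2030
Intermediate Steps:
Z(-5)*(406 + 0*19) = -5*(406 + 0*19) = -5*(406 + 0) = -5*406 = -2030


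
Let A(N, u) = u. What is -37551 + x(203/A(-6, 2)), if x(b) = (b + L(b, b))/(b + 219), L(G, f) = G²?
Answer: -48098767/1282 ≈ -37519.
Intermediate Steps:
x(b) = (b + b²)/(219 + b) (x(b) = (b + b²)/(b + 219) = (b + b²)/(219 + b))
-37551 + x(203/A(-6, 2)) = -37551 + (203/2)*(1 + 203/2)/(219 + 203/2) = -37551 + (203*(½))*(1 + 203*(½))/(219 + 203*(½)) = -37551 + 203*(1 + 203/2)/(2*(219 + 203/2)) = -37551 + (203/2)*(205/2)/(641/2) = -37551 + (203/2)*(2/641)*(205/2) = -37551 + 41615/1282 = -48098767/1282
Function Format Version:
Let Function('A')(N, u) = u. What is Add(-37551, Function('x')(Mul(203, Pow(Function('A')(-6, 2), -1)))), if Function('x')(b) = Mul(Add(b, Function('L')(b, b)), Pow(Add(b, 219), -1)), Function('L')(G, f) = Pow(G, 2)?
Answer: Rational(-48098767, 1282) ≈ -37519.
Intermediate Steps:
Function('x')(b) = Mul(Pow(Add(219, b), -1), Add(b, Pow(b, 2))) (Function('x')(b) = Mul(Add(b, Pow(b, 2)), Pow(Add(b, 219), -1)) = Mul(Add(b, Pow(b, 2)), Pow(Add(219, b), -1)) = Mul(Pow(Add(219, b), -1), Add(b, Pow(b, 2))))
Add(-37551, Function('x')(Mul(203, Pow(Function('A')(-6, 2), -1)))) = Add(-37551, Mul(Mul(203, Pow(2, -1)), Pow(Add(219, Mul(203, Pow(2, -1))), -1), Add(1, Mul(203, Pow(2, -1))))) = Add(-37551, Mul(Mul(203, Rational(1, 2)), Pow(Add(219, Mul(203, Rational(1, 2))), -1), Add(1, Mul(203, Rational(1, 2))))) = Add(-37551, Mul(Rational(203, 2), Pow(Add(219, Rational(203, 2)), -1), Add(1, Rational(203, 2)))) = Add(-37551, Mul(Rational(203, 2), Pow(Rational(641, 2), -1), Rational(205, 2))) = Add(-37551, Mul(Rational(203, 2), Rational(2, 641), Rational(205, 2))) = Add(-37551, Rational(41615, 1282)) = Rational(-48098767, 1282)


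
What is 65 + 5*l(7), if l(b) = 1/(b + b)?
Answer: 915/14 ≈ 65.357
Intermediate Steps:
l(b) = 1/(2*b)
65 + 5*l(7) = 65 + 5*((1/2)/7) = 65 + 5*((1/2)*(1/7)) = 65 + 5*(1/14) = 65 + 5/14 = 915/14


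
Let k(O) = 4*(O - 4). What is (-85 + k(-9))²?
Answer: 18769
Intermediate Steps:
k(O) = -16 + 4*O (k(O) = 4*(-4 + O) = -16 + 4*O)
(-85 + k(-9))² = (-85 + (-16 + 4*(-9)))² = (-85 + (-16 - 36))² = (-85 - 52)² = (-137)² = 18769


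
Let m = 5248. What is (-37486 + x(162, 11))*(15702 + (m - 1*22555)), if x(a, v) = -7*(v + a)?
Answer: 62108685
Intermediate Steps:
x(a, v) = -7*a - 7*v (x(a, v) = -7*(a + v) = -7*a - 7*v)
(-37486 + x(162, 11))*(15702 + (m - 1*22555)) = (-37486 + (-7*162 - 7*11))*(15702 + (5248 - 1*22555)) = (-37486 + (-1134 - 77))*(15702 + (5248 - 22555)) = (-37486 - 1211)*(15702 - 17307) = -38697*(-1605) = 62108685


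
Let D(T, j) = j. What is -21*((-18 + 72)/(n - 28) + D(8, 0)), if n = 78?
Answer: -567/25 ≈ -22.680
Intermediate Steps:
-21*((-18 + 72)/(n - 28) + D(8, 0)) = -21*((-18 + 72)/(78 - 28) + 0) = -21*(54/50 + 0) = -21*(54*(1/50) + 0) = -21*(27/25 + 0) = -21*27/25 = -567/25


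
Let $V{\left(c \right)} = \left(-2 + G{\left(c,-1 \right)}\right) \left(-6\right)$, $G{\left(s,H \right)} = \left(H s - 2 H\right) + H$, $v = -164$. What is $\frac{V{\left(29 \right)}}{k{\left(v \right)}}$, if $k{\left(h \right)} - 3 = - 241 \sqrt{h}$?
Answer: $\frac{540}{9525293} + \frac{86760 i \sqrt{41}}{9525293} \approx 5.6691 \cdot 10^{-5} + 0.058322 i$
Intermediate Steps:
$G{\left(s,H \right)} = - H + H s$ ($G{\left(s,H \right)} = \left(- 2 H + H s\right) + H = - H + H s$)
$V{\left(c \right)} = 6 + 6 c$ ($V{\left(c \right)} = \left(-2 - \left(-1 + c\right)\right) \left(-6\right) = \left(-1 - c\right) \left(-6\right) = 6 + 6 c$)
$k{\left(h \right)} = 3 - 241 \sqrt{h}$
$\frac{V{\left(29 \right)}}{k{\left(v \right)}} = \frac{6 + 6 \cdot 29}{3 - 241 \sqrt{-164}} = \frac{6 + 174}{3 - 241 \cdot 2 i \sqrt{41}} = \frac{180}{3 - 482 i \sqrt{41}}$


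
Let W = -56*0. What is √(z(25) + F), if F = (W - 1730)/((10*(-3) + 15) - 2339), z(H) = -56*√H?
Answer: I*√386874015/1177 ≈ 16.711*I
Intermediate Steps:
W = 0
F = 865/1177 (F = (0 - 1730)/((10*(-3) + 15) - 2339) = -1730/((-30 + 15) - 2339) = -1730/(-15 - 2339) = -1730/(-2354) = -1730*(-1/2354) = 865/1177 ≈ 0.73492)
√(z(25) + F) = √(-56*√25 + 865/1177) = √(-56*5 + 865/1177) = √(-280 + 865/1177) = √(-328695/1177) = I*√386874015/1177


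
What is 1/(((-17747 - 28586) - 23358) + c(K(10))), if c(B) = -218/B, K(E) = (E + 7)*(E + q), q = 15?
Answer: -425/29618893 ≈ -1.4349e-5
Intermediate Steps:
K(E) = (7 + E)*(15 + E) (K(E) = (E + 7)*(E + 15) = (7 + E)*(15 + E))
1/(((-17747 - 28586) - 23358) + c(K(10))) = 1/(((-17747 - 28586) - 23358) - 218/(105 + 10² + 22*10)) = 1/((-46333 - 23358) - 218/(105 + 100 + 220)) = 1/(-69691 - 218/425) = 1/(-29618893/425) = -425/29618893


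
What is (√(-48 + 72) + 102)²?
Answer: 10428 + 408*√6 ≈ 11427.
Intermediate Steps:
(√(-48 + 72) + 102)² = (√24 + 102)² = (2*√6 + 102)² = (102 + 2*√6)²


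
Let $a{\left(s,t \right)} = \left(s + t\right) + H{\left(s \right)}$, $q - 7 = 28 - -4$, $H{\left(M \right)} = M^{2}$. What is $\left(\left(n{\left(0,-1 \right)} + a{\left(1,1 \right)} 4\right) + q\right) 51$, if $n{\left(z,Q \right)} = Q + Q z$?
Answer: $2550$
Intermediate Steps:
$q = 39$ ($q = 7 + \left(28 - -4\right) = 7 + \left(28 + 4\right) = 7 + 32 = 39$)
$a{\left(s,t \right)} = s + t + s^{2}$ ($a{\left(s,t \right)} = \left(s + t\right) + s^{2} = s + t + s^{2}$)
$\left(\left(n{\left(0,-1 \right)} + a{\left(1,1 \right)} 4\right) + q\right) 51 = \left(\left(- (1 + 0) + \left(1 + 1 + 1^{2}\right) 4\right) + 39\right) 51 = \left(\left(\left(-1\right) 1 + \left(1 + 1 + 1\right) 4\right) + 39\right) 51 = \left(\left(-1 + 3 \cdot 4\right) + 39\right) 51 = \left(\left(-1 + 12\right) + 39\right) 51 = \left(11 + 39\right) 51 = 50 \cdot 51 = 2550$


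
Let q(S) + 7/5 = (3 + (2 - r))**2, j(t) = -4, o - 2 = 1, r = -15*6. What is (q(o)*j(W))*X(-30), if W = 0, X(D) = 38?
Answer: -6857936/5 ≈ -1.3716e+6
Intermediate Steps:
r = -90 (r = -3*30 = -90)
o = 3 (o = 2 + 1 = 3)
q(S) = 45118/5 (q(S) = -7/5 + (3 + (2 - 1*(-90)))**2 = -7/5 + (3 + (2 + 90))**2 = -7/5 + (3 + 92)**2 = -7/5 + 95**2 = -7/5 + 9025 = 45118/5)
(q(o)*j(W))*X(-30) = ((45118/5)*(-4))*38 = -180472/5*38 = -6857936/5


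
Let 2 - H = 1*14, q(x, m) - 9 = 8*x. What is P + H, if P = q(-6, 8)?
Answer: -51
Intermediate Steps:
q(x, m) = 9 + 8*x
P = -39 (P = 9 + 8*(-6) = 9 - 48 = -39)
H = -12 (H = 2 - 14 = -12)
P + H = -39 - 12 = -51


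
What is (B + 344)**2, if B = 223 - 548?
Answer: 361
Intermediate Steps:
B = -325
(B + 344)**2 = (-325 + 344)**2 = 19**2 = 361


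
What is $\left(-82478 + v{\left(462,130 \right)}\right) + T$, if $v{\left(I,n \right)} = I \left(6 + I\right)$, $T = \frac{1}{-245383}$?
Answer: $\frac{32817031653}{245383} \approx 1.3374 \cdot 10^{5}$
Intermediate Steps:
$T = - \frac{1}{245383} \approx -4.0753 \cdot 10^{-6}$
$\left(-82478 + v{\left(462,130 \right)}\right) + T = \left(-82478 + 462 \left(6 + 462\right)\right) - \frac{1}{245383} = \left(-82478 + 462 \cdot 468\right) - \frac{1}{245383} = \left(-82478 + 216216\right) - \frac{1}{245383} = 133738 - \frac{1}{245383} = \frac{32817031653}{245383}$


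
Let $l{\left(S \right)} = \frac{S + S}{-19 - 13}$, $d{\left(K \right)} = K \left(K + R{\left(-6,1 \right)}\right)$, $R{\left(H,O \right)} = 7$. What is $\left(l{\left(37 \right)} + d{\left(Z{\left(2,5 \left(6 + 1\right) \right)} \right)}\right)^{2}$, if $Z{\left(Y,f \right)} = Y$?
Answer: $\frac{63001}{256} \approx 246.1$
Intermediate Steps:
$d{\left(K \right)} = K \left(7 + K\right)$ ($d{\left(K \right)} = K \left(K + 7\right) = K \left(7 + K\right)$)
$l{\left(S \right)} = - \frac{S}{16}$ ($l{\left(S \right)} = \frac{2 S}{-19 - 13} = \frac{2 S}{-32} = 2 S \left(- \frac{1}{32}\right) = - \frac{S}{16}$)
$\left(l{\left(37 \right)} + d{\left(Z{\left(2,5 \left(6 + 1\right) \right)} \right)}\right)^{2} = \left(\left(- \frac{1}{16}\right) 37 + 2 \left(7 + 2\right)\right)^{2} = \left(- \frac{37}{16} + 2 \cdot 9\right)^{2} = \left(- \frac{37}{16} + 18\right)^{2} = \left(\frac{251}{16}\right)^{2} = \frac{63001}{256}$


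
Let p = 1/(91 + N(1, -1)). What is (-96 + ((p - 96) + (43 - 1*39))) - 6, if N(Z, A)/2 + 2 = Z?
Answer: -17265/89 ≈ -193.99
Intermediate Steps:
N(Z, A) = -4 + 2*Z
p = 1/89 (p = 1/(91 + (-4 + 2*1)) = 1/(91 + (-4 + 2)) = 1/(91 - 2) = 1/89 ≈ 0.011236)
(-96 + ((p - 96) + (43 - 1*39))) - 6 = (-96 + ((1/89 - 96) + (43 - 1*39))) - 6 = (-96 + (-8543/89 + (43 - 39))) - 6 = (-96 + (-8543/89 + 4)) - 6 = (-96 - 8187/89) - 6 = -16731/89 - 6 = -17265/89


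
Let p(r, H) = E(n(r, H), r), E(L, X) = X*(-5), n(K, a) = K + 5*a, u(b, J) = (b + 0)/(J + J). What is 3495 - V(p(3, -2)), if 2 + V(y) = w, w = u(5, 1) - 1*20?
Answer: 7029/2 ≈ 3514.5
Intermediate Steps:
u(b, J) = b/(2*J) (u(b, J) = b/((2*J)) = b*(1/(2*J)) = b/(2*J))
w = -35/2 (w = (½)*5/1 - 1*20 = (½)*5*1 - 20 = 5/2 - 20 = -35/2 ≈ -17.500)
E(L, X) = -5*X
p(r, H) = -5*r
V(y) = -39/2 (V(y) = -2 - 35/2 = -39/2)
3495 - V(p(3, -2)) = 3495 - 1*(-39/2) = 3495 + 39/2 = 7029/2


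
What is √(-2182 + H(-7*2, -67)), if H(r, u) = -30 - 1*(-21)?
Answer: I*√2191 ≈ 46.808*I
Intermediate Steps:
H(r, u) = -9 (H(r, u) = -30 + 21 = -9)
√(-2182 + H(-7*2, -67)) = √(-2182 - 9) = √(-2191) = I*√2191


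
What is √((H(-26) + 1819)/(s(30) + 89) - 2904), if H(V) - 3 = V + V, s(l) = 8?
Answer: 3*I*√3016894/97 ≈ 53.719*I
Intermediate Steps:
H(V) = 3 + 2*V (H(V) = 3 + (V + V) = 3 + 2*V)
√((H(-26) + 1819)/(s(30) + 89) - 2904) = √(((3 + 2*(-26)) + 1819)/(8 + 89) - 2904) = √(((3 - 52) + 1819)/97 - 2904) = √((-49 + 1819)*(1/97) - 2904) = √(1770*(1/97) - 2904) = √(1770/97 - 2904) = √(-279918/97) = 3*I*√3016894/97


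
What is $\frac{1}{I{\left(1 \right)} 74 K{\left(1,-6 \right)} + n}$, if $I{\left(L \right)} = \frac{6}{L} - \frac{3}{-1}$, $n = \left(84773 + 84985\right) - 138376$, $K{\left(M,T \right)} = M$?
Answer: $\frac{1}{32048} \approx 3.1203 \cdot 10^{-5}$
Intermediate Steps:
$n = 31382$ ($n = 169758 - 138376 = 31382$)
$I{\left(L \right)} = 3 + \frac{6}{L}$ ($I{\left(L \right)} = \frac{6}{L} - -3 = \frac{6}{L} + 3 = 3 + \frac{6}{L}$)
$\frac{1}{I{\left(1 \right)} 74 K{\left(1,-6 \right)} + n} = \frac{1}{\left(3 + \frac{6}{1}\right) 74 \cdot 1 + 31382} = \frac{1}{\left(3 + 6 \cdot 1\right) 74 \cdot 1 + 31382} = \frac{1}{\left(3 + 6\right) 74 \cdot 1 + 31382} = \frac{1}{9 \cdot 74 \cdot 1 + 31382} = \frac{1}{666 \cdot 1 + 31382} = \frac{1}{666 + 31382} = \frac{1}{32048}$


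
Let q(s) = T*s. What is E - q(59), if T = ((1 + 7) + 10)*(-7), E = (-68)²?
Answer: 12058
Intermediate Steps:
E = 4624
T = -126 (T = (8 + 10)*(-7) = 18*(-7) = -126)
q(s) = -126*s
E - q(59) = 4624 - (-126)*59 = 4624 - 1*(-7434) = 4624 + 7434 = 12058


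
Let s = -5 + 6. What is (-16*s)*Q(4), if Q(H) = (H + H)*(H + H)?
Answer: -1024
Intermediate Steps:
Q(H) = 4*H² (Q(H) = (2*H)*(2*H) = 4*H²)
s = 1
(-16*s)*Q(4) = (-16*1)*(4*4²) = -64*16 = -16*64 = -1024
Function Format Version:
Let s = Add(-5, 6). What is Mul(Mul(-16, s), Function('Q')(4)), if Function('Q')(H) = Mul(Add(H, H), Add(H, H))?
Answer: -1024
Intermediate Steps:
Function('Q')(H) = Mul(4, Pow(H, 2)) (Function('Q')(H) = Mul(Mul(2, H), Mul(2, H)) = Mul(4, Pow(H, 2)))
s = 1
Mul(Mul(-16, s), Function('Q')(4)) = Mul(Mul(-16, 1), Mul(4, Pow(4, 2))) = Mul(-16, Mul(4, 16)) = Mul(-16, 64) = -1024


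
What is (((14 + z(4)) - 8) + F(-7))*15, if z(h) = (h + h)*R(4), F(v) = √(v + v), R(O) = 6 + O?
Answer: 1290 + 15*I*√14 ≈ 1290.0 + 56.125*I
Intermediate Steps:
F(v) = √2*√v (F(v) = √(2*v) = √2*√v)
z(h) = 20*h (z(h) = (h + h)*(6 + 4) = (2*h)*10 = 20*h)
(((14 + z(4)) - 8) + F(-7))*15 = (((14 + 20*4) - 8) + √2*√(-7))*15 = (((14 + 80) - 8) + √2*(I*√7))*15 = ((94 - 8) + I*√14)*15 = (86 + I*√14)*15 = 1290 + 15*I*√14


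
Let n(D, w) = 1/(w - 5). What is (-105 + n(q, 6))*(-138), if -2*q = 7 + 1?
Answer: 14352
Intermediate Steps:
q = -4 (q = -(7 + 1)/2 = -1/2*8 = -4)
n(D, w) = 1/(-5 + w)
(-105 + n(q, 6))*(-138) = (-105 + 1/(-5 + 6))*(-138) = (-105 + 1/1)*(-138) = (-105 + 1)*(-138) = -104*(-138) = 14352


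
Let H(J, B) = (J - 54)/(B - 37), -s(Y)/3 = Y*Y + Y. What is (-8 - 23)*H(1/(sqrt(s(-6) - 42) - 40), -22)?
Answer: -725152/25547 - 31*I*sqrt(33)/51094 ≈ -28.385 - 0.0034854*I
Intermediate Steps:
s(Y) = -3*Y - 3*Y**2 (s(Y) = -3*(Y*Y + Y) = -3*(Y**2 + Y) = -3*(Y + Y**2) = -3*Y - 3*Y**2)
H(J, B) = (-54 + J)/(-37 + B)
(-8 - 23)*H(1/(sqrt(s(-6) - 42) - 40), -22) = (-8 - 23)*((-54 + 1/(sqrt(-3*(-6)*(1 - 6) - 42) - 40))/(-37 - 22)) = -31*(-54 + 1/(sqrt(-3*(-6)*(-5) - 42) - 40))/(-59) = -(-31)*(-54 + 1/(sqrt(-90 - 42) - 40))/59 = -(-31)*(-54 + 1/(sqrt(-132) - 40))/59 = -(-31)*(-54 + 1/(2*I*sqrt(33) - 40))/59 = -(-31)*(-54 + 1/(-40 + 2*I*sqrt(33)))/59 = -31*(54/59 - 1/(59*(-40 + 2*I*sqrt(33)))) = -1674/59 + 31/(59*(-40 + 2*I*sqrt(33)))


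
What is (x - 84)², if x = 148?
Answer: 4096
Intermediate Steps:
(x - 84)² = (148 - 84)² = 64² = 4096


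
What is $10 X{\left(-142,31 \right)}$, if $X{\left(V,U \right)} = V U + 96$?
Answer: $-43060$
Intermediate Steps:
$X{\left(V,U \right)} = 96 + U V$ ($X{\left(V,U \right)} = U V + 96 = 96 + U V$)
$10 X{\left(-142,31 \right)} = 10 \left(96 + 31 \left(-142\right)\right) = 10 \left(96 - 4402\right) = 10 \left(-4306\right) = -43060$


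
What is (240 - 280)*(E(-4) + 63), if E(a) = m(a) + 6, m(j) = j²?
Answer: -3400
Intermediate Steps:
E(a) = 6 + a² (E(a) = a² + 6 = 6 + a²)
(240 - 280)*(E(-4) + 63) = (240 - 280)*((6 + (-4)²) + 63) = -40*((6 + 16) + 63) = -40*(22 + 63) = -40*85 = -3400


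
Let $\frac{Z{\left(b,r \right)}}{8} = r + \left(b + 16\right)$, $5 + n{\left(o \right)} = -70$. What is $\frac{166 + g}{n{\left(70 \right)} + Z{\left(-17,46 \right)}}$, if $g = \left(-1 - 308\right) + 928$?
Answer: $\frac{157}{57} \approx 2.7544$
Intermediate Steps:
$n{\left(o \right)} = -75$ ($n{\left(o \right)} = -5 - 70 = -75$)
$Z{\left(b,r \right)} = 128 + 8 b + 8 r$ ($Z{\left(b,r \right)} = 8 \left(r + \left(b + 16\right)\right) = 8 \left(r + \left(16 + b\right)\right) = 8 \left(16 + b + r\right) = 128 + 8 b + 8 r$)
$g = 619$ ($g = -309 + 928 = 619$)
$\frac{166 + g}{n{\left(70 \right)} + Z{\left(-17,46 \right)}} = \frac{166 + 619}{-75 + \left(128 + 8 \left(-17\right) + 8 \cdot 46\right)} = \frac{785}{-75 + \left(128 - 136 + 368\right)} = \frac{785}{-75 + 360} = \frac{785}{285} = 785 \cdot \frac{1}{285} = \frac{157}{57}$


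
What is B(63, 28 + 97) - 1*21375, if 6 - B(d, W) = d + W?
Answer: -21557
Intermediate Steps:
B(d, W) = 6 - W - d (B(d, W) = 6 - (d + W) = 6 - (W + d) = 6 + (-W - d) = 6 - W - d)
B(63, 28 + 97) - 1*21375 = (6 - (28 + 97) - 1*63) - 1*21375 = (6 - 1*125 - 63) - 21375 = (6 - 125 - 63) - 21375 = -182 - 21375 = -21557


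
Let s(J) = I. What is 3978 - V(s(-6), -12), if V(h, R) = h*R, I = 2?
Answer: 4002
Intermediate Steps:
s(J) = 2
V(h, R) = R*h
3978 - V(s(-6), -12) = 3978 - (-12)*2 = 3978 - 1*(-24) = 3978 + 24 = 4002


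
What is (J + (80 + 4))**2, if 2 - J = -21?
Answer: 11449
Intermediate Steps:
J = 23 (J = 2 - 1*(-21) = 2 + 21 = 23)
(J + (80 + 4))**2 = (23 + (80 + 4))**2 = (23 + 84)**2 = 107**2 = 11449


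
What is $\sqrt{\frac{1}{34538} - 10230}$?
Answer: $\frac{i \sqrt{12203095297582}}{34538} \approx 101.14 i$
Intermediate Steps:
$\sqrt{\frac{1}{34538} - 10230} = \sqrt{- \frac{353323739}{34538}} = \frac{i \sqrt{12203095297582}}{34538}$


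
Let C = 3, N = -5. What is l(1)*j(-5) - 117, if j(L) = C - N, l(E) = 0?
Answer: -117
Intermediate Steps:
j(L) = 8 (j(L) = 3 - 1*(-5) = 3 + 5 = 8)
l(1)*j(-5) - 117 = 0*8 - 117 = 0 - 117 = -117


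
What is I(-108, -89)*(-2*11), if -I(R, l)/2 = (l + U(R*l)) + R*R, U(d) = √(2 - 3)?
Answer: 509300 + 44*I ≈ 5.093e+5 + 44.0*I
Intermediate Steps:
U(d) = I (U(d) = √(-1) = I)
I(R, l) = -2*I - 2*l - 2*R² (I(R, l) = -2*((l + I) + R*R) = -2*((I + l) + R²) = -2*(I + l + R²) = -2*I - 2*l - 2*R²)
I(-108, -89)*(-2*11) = (-2*I - 2*(-89) - 2*(-108)²)*(-2*11) = (-2*I + 178 - 2*11664)*(-22) = (-2*I + 178 - 23328)*(-22) = (-23150 - 2*I)*(-22) = 509300 + 44*I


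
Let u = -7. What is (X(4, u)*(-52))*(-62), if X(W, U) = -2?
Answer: -6448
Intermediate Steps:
(X(4, u)*(-52))*(-62) = -2*(-52)*(-62) = 104*(-62) = -6448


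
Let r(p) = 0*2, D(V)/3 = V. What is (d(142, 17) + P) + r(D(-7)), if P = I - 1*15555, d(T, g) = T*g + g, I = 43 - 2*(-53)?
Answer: -12975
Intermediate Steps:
I = 149 (I = 43 + 106 = 149)
D(V) = 3*V
d(T, g) = g + T*g
r(p) = 0
P = -15406 (P = 149 - 1*15555 = 149 - 15555 = -15406)
(d(142, 17) + P) + r(D(-7)) = (17*(1 + 142) - 15406) + 0 = (17*143 - 15406) + 0 = (2431 - 15406) + 0 = -12975 + 0 = -12975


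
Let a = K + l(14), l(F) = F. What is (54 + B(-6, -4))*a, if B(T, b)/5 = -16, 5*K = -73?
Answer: 78/5 ≈ 15.600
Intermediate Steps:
K = -73/5 (K = (1/5)*(-73) = -73/5 ≈ -14.600)
B(T, b) = -80 (B(T, b) = 5*(-16) = -80)
a = -3/5 (a = -73/5 + 14 = -3/5 ≈ -0.60000)
(54 + B(-6, -4))*a = (54 - 80)*(-3/5) = -26*(-3/5) = 78/5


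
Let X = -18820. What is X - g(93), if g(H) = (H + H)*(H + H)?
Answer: -53416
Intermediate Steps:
g(H) = 4*H² (g(H) = (2*H)*(2*H) = 4*H²)
X - g(93) = -18820 - 4*93² = -18820 - 4*8649 = -18820 - 1*34596 = -18820 - 34596 = -53416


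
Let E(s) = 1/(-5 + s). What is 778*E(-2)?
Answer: -778/7 ≈ -111.14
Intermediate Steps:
778*E(-2) = 778/(-5 - 2) = 778/(-7) = 778*(-⅐) = -778/7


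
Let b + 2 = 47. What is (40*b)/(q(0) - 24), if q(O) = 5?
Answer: -1800/19 ≈ -94.737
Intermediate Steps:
b = 45 (b = -2 + 47 = 45)
(40*b)/(q(0) - 24) = (40*45)/(5 - 24) = 1800/(-19) = 1800*(-1/19) = -1800/19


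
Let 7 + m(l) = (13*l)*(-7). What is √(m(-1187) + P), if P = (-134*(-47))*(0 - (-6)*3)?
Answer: 17*√766 ≈ 470.50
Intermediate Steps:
m(l) = -7 - 91*l (m(l) = -7 + (13*l)*(-7) = -7 - 91*l)
P = 113364 (P = 6298*(0 - 6*(-3)) = 6298*(0 + 18) = 6298*18 = 113364)
√(m(-1187) + P) = √((-7 - 91*(-1187)) + 113364) = √((-7 + 108017) + 113364) = √(108010 + 113364) = √221374 = 17*√766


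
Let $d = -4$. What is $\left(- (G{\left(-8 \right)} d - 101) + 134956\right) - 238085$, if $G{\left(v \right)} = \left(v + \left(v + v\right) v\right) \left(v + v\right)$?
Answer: $-110708$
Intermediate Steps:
$G{\left(v \right)} = 2 v \left(v + 2 v^{2}\right)$ ($G{\left(v \right)} = \left(v + 2 v v\right) 2 v = \left(v + 2 v^{2}\right) 2 v = 2 v \left(v + 2 v^{2}\right)$)
$\left(- (G{\left(-8 \right)} d - 101) + 134956\right) - 238085 = \left(- (\left(-8\right)^{2} \left(2 + 4 \left(-8\right)\right) \left(-4\right) - 101) + 134956\right) - 238085 = \left(- (64 \left(2 - 32\right) \left(-4\right) - 101) + 134956\right) - 238085 = \left(- (64 \left(-30\right) \left(-4\right) - 101) + 134956\right) - 238085 = \left(- (\left(-1920\right) \left(-4\right) - 101) + 134956\right) - 238085 = \left(- (7680 - 101) + 134956\right) - 238085 = \left(\left(-1\right) 7579 + 134956\right) - 238085 = \left(-7579 + 134956\right) - 238085 = 127377 - 238085 = -110708$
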